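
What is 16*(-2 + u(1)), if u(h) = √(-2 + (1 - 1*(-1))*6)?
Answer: -32 + 16*√10 ≈ 18.596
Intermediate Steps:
u(h) = √10 (u(h) = √(-2 + (1 + 1)*6) = √(-2 + 2*6) = √(-2 + 12) = √10)
16*(-2 + u(1)) = 16*(-2 + √10) = -32 + 16*√10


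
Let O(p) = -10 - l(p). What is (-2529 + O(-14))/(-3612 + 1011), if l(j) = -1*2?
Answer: 2537/2601 ≈ 0.97539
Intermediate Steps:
l(j) = -2
O(p) = -8 (O(p) = -10 - 1*(-2) = -10 + 2 = -8)
(-2529 + O(-14))/(-3612 + 1011) = (-2529 - 8)/(-3612 + 1011) = -2537/(-2601) = -2537*(-1/2601) = 2537/2601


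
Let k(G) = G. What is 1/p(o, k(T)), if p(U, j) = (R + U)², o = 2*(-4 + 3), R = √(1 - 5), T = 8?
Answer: I/8 ≈ 0.125*I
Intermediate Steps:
R = 2*I (R = √(-4) = 2*I ≈ 2.0*I)
o = -2 (o = 2*(-1) = -2)
p(U, j) = (U + 2*I)² (p(U, j) = (2*I + U)² = (U + 2*I)²)
1/p(o, k(T)) = 1/((-2 + 2*I)²) = (-2 + 2*I)⁻²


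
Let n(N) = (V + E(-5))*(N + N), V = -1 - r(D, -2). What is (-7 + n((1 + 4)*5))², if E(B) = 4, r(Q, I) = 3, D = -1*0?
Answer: 49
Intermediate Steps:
D = 0
V = -4 (V = -1 - 1*3 = -1 - 3 = -4)
n(N) = 0 (n(N) = (-4 + 4)*(N + N) = 0*(2*N) = 0)
(-7 + n((1 + 4)*5))² = (-7 + 0)² = (-7)² = 49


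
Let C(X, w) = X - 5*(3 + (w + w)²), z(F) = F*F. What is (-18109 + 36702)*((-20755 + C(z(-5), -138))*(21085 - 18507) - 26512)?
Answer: -19251485262866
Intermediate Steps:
z(F) = F²
C(X, w) = -15 + X - 20*w² (C(X, w) = X - 5*(3 + (2*w)²) = X - 5*(3 + 4*w²) = X + (-15 - 20*w²) = -15 + X - 20*w²)
(-18109 + 36702)*((-20755 + C(z(-5), -138))*(21085 - 18507) - 26512) = (-18109 + 36702)*((-20755 + (-15 + (-5)² - 20*(-138)²))*(21085 - 18507) - 26512) = 18593*((-20755 + (-15 + 25 - 20*19044))*2578 - 26512) = 18593*((-20755 + (-15 + 25 - 380880))*2578 - 26512) = 18593*((-20755 - 380870)*2578 - 26512) = 18593*(-401625*2578 - 26512) = 18593*(-1035389250 - 26512) = 18593*(-1035415762) = -19251485262866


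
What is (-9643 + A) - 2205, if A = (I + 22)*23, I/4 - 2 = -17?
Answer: -12722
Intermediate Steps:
I = -60 (I = 8 + 4*(-17) = 8 - 68 = -60)
A = -874 (A = (-60 + 22)*23 = -38*23 = -874)
(-9643 + A) - 2205 = (-9643 - 874) - 2205 = -10517 - 2205 = -12722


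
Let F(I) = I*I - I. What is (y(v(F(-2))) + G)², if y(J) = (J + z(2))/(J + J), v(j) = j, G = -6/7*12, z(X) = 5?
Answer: 619369/7056 ≈ 87.779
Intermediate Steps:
F(I) = I² - I
G = -72/7 (G = -6*⅐*12 = -6/7*12 = -72/7 ≈ -10.286)
y(J) = (5 + J)/(2*J) (y(J) = (J + 5)/(J + J) = (5 + J)/((2*J)) = (5 + J)*(1/(2*J)) = (5 + J)/(2*J))
(y(v(F(-2))) + G)² = ((5 - 2*(-1 - 2))/(2*((-2*(-1 - 2)))) - 72/7)² = ((5 - 2*(-3))/(2*((-2*(-3)))) - 72/7)² = ((½)*(5 + 6)/6 - 72/7)² = ((½)*(⅙)*11 - 72/7)² = (11/12 - 72/7)² = (-787/84)² = 619369/7056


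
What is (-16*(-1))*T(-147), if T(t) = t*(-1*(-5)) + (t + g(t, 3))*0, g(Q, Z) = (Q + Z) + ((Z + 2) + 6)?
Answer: -11760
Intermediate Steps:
g(Q, Z) = 8 + Q + 2*Z (g(Q, Z) = (Q + Z) + ((2 + Z) + 6) = (Q + Z) + (8 + Z) = 8 + Q + 2*Z)
T(t) = 5*t (T(t) = t*(-1*(-5)) + (t + (8 + t + 2*3))*0 = t*5 + (t + (8 + t + 6))*0 = 5*t + (t + (14 + t))*0 = 5*t + (14 + 2*t)*0 = 5*t + 0 = 5*t)
(-16*(-1))*T(-147) = (-16*(-1))*(5*(-147)) = 16*(-735) = -11760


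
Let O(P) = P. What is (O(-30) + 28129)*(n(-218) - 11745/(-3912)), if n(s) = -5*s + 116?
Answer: 44299169361/1304 ≈ 3.3972e+7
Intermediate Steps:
n(s) = 116 - 5*s
(O(-30) + 28129)*(n(-218) - 11745/(-3912)) = (-30 + 28129)*((116 - 5*(-218)) - 11745/(-3912)) = 28099*((116 + 1090) - 11745*(-1/3912)) = 28099*(1206 + 3915/1304) = 28099*(1576539/1304) = 44299169361/1304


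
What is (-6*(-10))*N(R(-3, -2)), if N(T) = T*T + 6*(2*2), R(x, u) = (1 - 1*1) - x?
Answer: 1980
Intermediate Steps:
R(x, u) = -x (R(x, u) = (1 - 1) - x = 0 - x = -x)
N(T) = 24 + T² (N(T) = T² + 6*4 = T² + 24 = 24 + T²)
(-6*(-10))*N(R(-3, -2)) = (-6*(-10))*(24 + (-1*(-3))²) = 60*(24 + 3²) = 60*(24 + 9) = 60*33 = 1980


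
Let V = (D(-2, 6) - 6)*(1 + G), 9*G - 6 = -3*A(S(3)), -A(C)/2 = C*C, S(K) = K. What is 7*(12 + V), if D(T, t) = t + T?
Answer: -70/3 ≈ -23.333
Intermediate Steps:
D(T, t) = T + t
A(C) = -2*C² (A(C) = -2*C*C = -2*C²)
G = 20/3 (G = ⅔ + (-(-6)*3²)/9 = ⅔ + (-(-6)*9)/9 = ⅔ + (-3*(-18))/9 = ⅔ + (⅑)*54 = ⅔ + 6 = 20/3 ≈ 6.6667)
V = -46/3 (V = ((-2 + 6) - 6)*(1 + 20/3) = (4 - 6)*(23/3) = -2*23/3 = -46/3 ≈ -15.333)
7*(12 + V) = 7*(12 - 46/3) = 7*(-10/3) = -70/3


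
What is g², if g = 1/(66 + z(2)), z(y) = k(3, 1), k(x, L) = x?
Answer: 1/4761 ≈ 0.00021004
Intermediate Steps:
z(y) = 3
g = 1/69 (g = 1/(66 + 3) = 1/69 ≈ 0.014493)
g² = (1/69)² = 1/4761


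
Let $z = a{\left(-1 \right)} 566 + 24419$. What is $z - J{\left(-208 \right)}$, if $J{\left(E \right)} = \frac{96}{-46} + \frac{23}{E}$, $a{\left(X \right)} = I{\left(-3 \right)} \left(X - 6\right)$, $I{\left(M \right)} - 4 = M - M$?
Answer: $\frac{41014177}{4784} \approx 8573.2$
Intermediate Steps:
$I{\left(M \right)} = 4$ ($I{\left(M \right)} = 4 + \left(M - M\right) = 4 + 0 = 4$)
$a{\left(X \right)} = -24 + 4 X$ ($a{\left(X \right)} = 4 \left(X - 6\right) = 4 \left(-6 + X\right) = -24 + 4 X$)
$J{\left(E \right)} = - \frac{48}{23} + \frac{23}{E}$ ($J{\left(E \right)} = 96 \left(- \frac{1}{46}\right) + \frac{23}{E} = - \frac{48}{23} + \frac{23}{E}$)
$z = 8571$ ($z = \left(-24 + 4 \left(-1\right)\right) 566 + 24419 = \left(-24 - 4\right) 566 + 24419 = \left(-28\right) 566 + 24419 = -15848 + 24419 = 8571$)
$z - J{\left(-208 \right)} = 8571 - \left(- \frac{48}{23} + \frac{23}{-208}\right) = 8571 - \left(- \frac{48}{23} + 23 \left(- \frac{1}{208}\right)\right) = 8571 - \left(- \frac{48}{23} - \frac{23}{208}\right) = 8571 - - \frac{10513}{4784} = 8571 + \frac{10513}{4784} = \frac{41014177}{4784}$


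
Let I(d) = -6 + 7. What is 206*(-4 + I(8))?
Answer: -618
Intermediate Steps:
I(d) = 1
206*(-4 + I(8)) = 206*(-4 + 1) = 206*(-3) = -618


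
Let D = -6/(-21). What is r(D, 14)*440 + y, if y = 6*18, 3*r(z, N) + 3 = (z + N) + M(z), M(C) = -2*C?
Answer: 11756/7 ≈ 1679.4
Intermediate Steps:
D = 2/7 (D = -6*(-1/21) = 2/7 ≈ 0.28571)
r(z, N) = -1 - z/3 + N/3 (r(z, N) = -1 + ((z + N) - 2*z)/3 = -1 + ((N + z) - 2*z)/3 = -1 + (N - z)/3 = -1 + (-z/3 + N/3) = -1 - z/3 + N/3)
y = 108
r(D, 14)*440 + y = (-1 - ⅓*2/7 + (⅓)*14)*440 + 108 = (-1 - 2/21 + 14/3)*440 + 108 = (25/7)*440 + 108 = 11000/7 + 108 = 11756/7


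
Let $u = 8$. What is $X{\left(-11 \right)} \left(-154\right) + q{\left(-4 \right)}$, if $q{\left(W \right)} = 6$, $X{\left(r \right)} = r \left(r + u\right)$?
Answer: $-5076$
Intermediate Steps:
$X{\left(r \right)} = r \left(8 + r\right)$ ($X{\left(r \right)} = r \left(r + 8\right) = r \left(8 + r\right)$)
$X{\left(-11 \right)} \left(-154\right) + q{\left(-4 \right)} = - 11 \left(8 - 11\right) \left(-154\right) + 6 = \left(-11\right) \left(-3\right) \left(-154\right) + 6 = 33 \left(-154\right) + 6 = -5082 + 6 = -5076$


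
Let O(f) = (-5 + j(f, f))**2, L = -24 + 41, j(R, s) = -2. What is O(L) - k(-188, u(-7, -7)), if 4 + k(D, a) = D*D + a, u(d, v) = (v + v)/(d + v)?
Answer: -35292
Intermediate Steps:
u(d, v) = 2*v/(d + v) (u(d, v) = (2*v)/(d + v) = 2*v/(d + v))
L = 17
k(D, a) = -4 + a + D**2 (k(D, a) = -4 + (D*D + a) = -4 + (D**2 + a) = -4 + (a + D**2) = -4 + a + D**2)
O(f) = 49 (O(f) = (-5 - 2)**2 = (-7)**2 = 49)
O(L) - k(-188, u(-7, -7)) = 49 - (-4 + 2*(-7)/(-7 - 7) + (-188)**2) = 49 - (-4 + 2*(-7)/(-14) + 35344) = 49 - (-4 + 2*(-7)*(-1/14) + 35344) = 49 - (-4 + 1 + 35344) = 49 - 1*35341 = 49 - 35341 = -35292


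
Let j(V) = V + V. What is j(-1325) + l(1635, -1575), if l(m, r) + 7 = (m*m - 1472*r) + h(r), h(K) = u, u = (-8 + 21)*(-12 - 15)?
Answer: 4988617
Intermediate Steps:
u = -351 (u = 13*(-27) = -351)
h(K) = -351
l(m, r) = -358 + m² - 1472*r (l(m, r) = -7 + ((m*m - 1472*r) - 351) = -7 + ((m² - 1472*r) - 351) = -7 + (-351 + m² - 1472*r) = -358 + m² - 1472*r)
j(V) = 2*V
j(-1325) + l(1635, -1575) = 2*(-1325) + (-358 + 1635² - 1472*(-1575)) = -2650 + (-358 + 2673225 + 2318400) = -2650 + 4991267 = 4988617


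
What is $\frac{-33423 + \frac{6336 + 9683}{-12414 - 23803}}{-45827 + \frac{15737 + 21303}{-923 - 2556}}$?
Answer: $\frac{4211318401990}{5775495038541} \approx 0.72917$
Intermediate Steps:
$\frac{-33423 + \frac{6336 + 9683}{-12414 - 23803}}{-45827 + \frac{15737 + 21303}{-923 - 2556}} = \frac{-33423 + \frac{16019}{-36217}}{-45827 + \frac{37040}{-3479}} = \frac{-33423 + 16019 \left(- \frac{1}{36217}\right)}{-45827 + 37040 \left(- \frac{1}{3479}\right)} = \frac{-33423 - \frac{16019}{36217}}{-45827 - \frac{37040}{3479}} = - \frac{1210496810}{36217 \left(- \frac{159469173}{3479}\right)} = \left(- \frac{1210496810}{36217}\right) \left(- \frac{3479}{159469173}\right) = \frac{4211318401990}{5775495038541}$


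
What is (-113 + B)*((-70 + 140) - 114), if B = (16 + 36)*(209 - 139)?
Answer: -155188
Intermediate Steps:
B = 3640 (B = 52*70 = 3640)
(-113 + B)*((-70 + 140) - 114) = (-113 + 3640)*((-70 + 140) - 114) = 3527*(70 - 114) = 3527*(-44) = -155188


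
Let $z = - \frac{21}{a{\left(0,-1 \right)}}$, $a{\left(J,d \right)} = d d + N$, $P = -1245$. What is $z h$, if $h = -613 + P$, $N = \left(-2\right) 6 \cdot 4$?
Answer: $- \frac{39018}{47} \approx -830.17$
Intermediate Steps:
$N = -48$ ($N = \left(-12\right) 4 = -48$)
$a{\left(J,d \right)} = -48 + d^{2}$ ($a{\left(J,d \right)} = d d - 48 = d^{2} - 48 = -48 + d^{2}$)
$h = -1858$ ($h = -613 - 1245 = -1858$)
$z = \frac{21}{47}$ ($z = - \frac{21}{-48 + \left(-1\right)^{2}} = - \frac{21}{-48 + 1} = - \frac{21}{-47} = \left(-21\right) \left(- \frac{1}{47}\right) = \frac{21}{47} \approx 0.44681$)
$z h = \frac{21}{47} \left(-1858\right) = - \frac{39018}{47}$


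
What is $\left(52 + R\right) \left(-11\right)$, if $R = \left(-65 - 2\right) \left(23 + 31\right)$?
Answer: $39226$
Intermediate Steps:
$R = -3618$ ($R = \left(-67\right) 54 = -3618$)
$\left(52 + R\right) \left(-11\right) = \left(52 - 3618\right) \left(-11\right) = \left(-3566\right) \left(-11\right) = 39226$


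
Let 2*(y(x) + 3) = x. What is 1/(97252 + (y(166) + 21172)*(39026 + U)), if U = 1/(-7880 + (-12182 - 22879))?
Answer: 1867/1548635059144 ≈ 1.2056e-9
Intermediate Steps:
U = -1/42941 (U = 1/(-7880 - 35061) = 1/(-42941) = -1/42941 ≈ -2.3288e-5)
y(x) = -3 + x/2
1/(97252 + (y(166) + 21172)*(39026 + U)) = 1/(97252 + ((-3 + (1/2)*166) + 21172)*(39026 - 1/42941)) = 1/(97252 + ((-3 + 83) + 21172)*(1675815465/42941)) = 1/(97252 + (80 + 21172)*(1675815465/42941)) = 1/(97252 + 21252*(1675815465/42941)) = 1/(97252 + 1548453489660/1867) = 1/(1548635059144/1867) = 1867/1548635059144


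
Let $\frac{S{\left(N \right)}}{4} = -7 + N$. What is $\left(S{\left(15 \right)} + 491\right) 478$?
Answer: $249994$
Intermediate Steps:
$S{\left(N \right)} = -28 + 4 N$ ($S{\left(N \right)} = 4 \left(-7 + N\right) = -28 + 4 N$)
$\left(S{\left(15 \right)} + 491\right) 478 = \left(\left(-28 + 4 \cdot 15\right) + 491\right) 478 = \left(\left(-28 + 60\right) + 491\right) 478 = \left(32 + 491\right) 478 = 523 \cdot 478 = 249994$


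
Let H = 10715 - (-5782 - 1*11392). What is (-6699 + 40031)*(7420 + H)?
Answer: 1176919588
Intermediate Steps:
H = 27889 (H = 10715 - (-5782 - 11392) = 10715 - 1*(-17174) = 10715 + 17174 = 27889)
(-6699 + 40031)*(7420 + H) = (-6699 + 40031)*(7420 + 27889) = 33332*35309 = 1176919588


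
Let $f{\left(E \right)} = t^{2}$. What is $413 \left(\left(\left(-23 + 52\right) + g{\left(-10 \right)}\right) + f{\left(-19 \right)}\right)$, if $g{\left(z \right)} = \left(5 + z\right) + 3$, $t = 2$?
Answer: $12803$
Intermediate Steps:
$f{\left(E \right)} = 4$ ($f{\left(E \right)} = 2^{2} = 4$)
$g{\left(z \right)} = 8 + z$
$413 \left(\left(\left(-23 + 52\right) + g{\left(-10 \right)}\right) + f{\left(-19 \right)}\right) = 413 \left(\left(\left(-23 + 52\right) + \left(8 - 10\right)\right) + 4\right) = 413 \left(\left(29 - 2\right) + 4\right) = 413 \left(27 + 4\right) = 413 \cdot 31 = 12803$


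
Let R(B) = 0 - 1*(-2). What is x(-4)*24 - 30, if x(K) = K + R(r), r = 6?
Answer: -78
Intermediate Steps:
R(B) = 2 (R(B) = 0 + 2 = 2)
x(K) = 2 + K (x(K) = K + 2 = 2 + K)
x(-4)*24 - 30 = (2 - 4)*24 - 30 = -2*24 - 30 = -48 - 30 = -78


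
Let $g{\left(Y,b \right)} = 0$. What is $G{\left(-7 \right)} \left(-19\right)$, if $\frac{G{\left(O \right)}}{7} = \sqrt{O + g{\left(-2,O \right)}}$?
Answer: $- 133 i \sqrt{7} \approx - 351.88 i$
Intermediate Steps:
$G{\left(O \right)} = 7 \sqrt{O}$ ($G{\left(O \right)} = 7 \sqrt{O + 0} = 7 \sqrt{O}$)
$G{\left(-7 \right)} \left(-19\right) = 7 \sqrt{-7} \left(-19\right) = 7 i \sqrt{7} \left(-19\right) = - 133 i \sqrt{7}$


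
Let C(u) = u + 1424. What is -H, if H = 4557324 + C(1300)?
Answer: -4560048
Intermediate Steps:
C(u) = 1424 + u
H = 4560048 (H = 4557324 + (1424 + 1300) = 4557324 + 2724 = 4560048)
-H = -1*4560048 = -4560048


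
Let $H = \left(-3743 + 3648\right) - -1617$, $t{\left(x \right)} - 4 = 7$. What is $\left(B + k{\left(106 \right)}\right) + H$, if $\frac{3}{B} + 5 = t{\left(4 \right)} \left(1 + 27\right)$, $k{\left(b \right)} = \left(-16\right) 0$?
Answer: $\frac{153723}{101} \approx 1522.0$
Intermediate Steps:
$t{\left(x \right)} = 11$ ($t{\left(x \right)} = 4 + 7 = 11$)
$k{\left(b \right)} = 0$
$B = \frac{1}{101}$ ($B = \frac{3}{-5 + 11 \left(1 + 27\right)} = \frac{3}{-5 + 11 \cdot 28} = \frac{3}{-5 + 308} = \frac{3}{303} = 3 \cdot \frac{1}{303} = \frac{1}{101} \approx 0.009901$)
$H = 1522$ ($H = -95 + 1617 = 1522$)
$\left(B + k{\left(106 \right)}\right) + H = \left(\frac{1}{101} + 0\right) + 1522 = \frac{1}{101} + 1522 = \frac{153723}{101}$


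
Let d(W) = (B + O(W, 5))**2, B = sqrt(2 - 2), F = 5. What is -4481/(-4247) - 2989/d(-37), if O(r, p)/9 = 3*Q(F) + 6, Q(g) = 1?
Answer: 16705558/27864567 ≈ 0.59953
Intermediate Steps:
B = 0 (B = sqrt(0) = 0)
O(r, p) = 81 (O(r, p) = 9*(3*1 + 6) = 9*(3 + 6) = 9*9 = 81)
d(W) = 6561 (d(W) = (0 + 81)**2 = 81**2 = 6561)
-4481/(-4247) - 2989/d(-37) = -4481/(-4247) - 2989/6561 = -4481*(-1/4247) - 2989*1/6561 = 4481/4247 - 2989/6561 = 16705558/27864567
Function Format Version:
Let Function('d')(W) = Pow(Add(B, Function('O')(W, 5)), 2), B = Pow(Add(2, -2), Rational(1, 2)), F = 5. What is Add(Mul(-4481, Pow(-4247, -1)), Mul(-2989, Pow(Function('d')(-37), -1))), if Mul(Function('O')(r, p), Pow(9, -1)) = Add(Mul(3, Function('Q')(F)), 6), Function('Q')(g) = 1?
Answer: Rational(16705558, 27864567) ≈ 0.59953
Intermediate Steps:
B = 0 (B = Pow(0, Rational(1, 2)) = 0)
Function('O')(r, p) = 81 (Function('O')(r, p) = Mul(9, Add(Mul(3, 1), 6)) = Mul(9, Add(3, 6)) = Mul(9, 9) = 81)
Function('d')(W) = 6561 (Function('d')(W) = Pow(Add(0, 81), 2) = Pow(81, 2) = 6561)
Add(Mul(-4481, Pow(-4247, -1)), Mul(-2989, Pow(Function('d')(-37), -1))) = Add(Mul(-4481, Pow(-4247, -1)), Mul(-2989, Pow(6561, -1))) = Add(Mul(-4481, Rational(-1, 4247)), Mul(-2989, Rational(1, 6561))) = Add(Rational(4481, 4247), Rational(-2989, 6561)) = Rational(16705558, 27864567)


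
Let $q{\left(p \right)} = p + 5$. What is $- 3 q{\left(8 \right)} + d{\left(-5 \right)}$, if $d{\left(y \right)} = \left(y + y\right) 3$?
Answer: $-69$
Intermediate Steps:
$d{\left(y \right)} = 6 y$ ($d{\left(y \right)} = 2 y 3 = 6 y$)
$q{\left(p \right)} = 5 + p$
$- 3 q{\left(8 \right)} + d{\left(-5 \right)} = - 3 \left(5 + 8\right) + 6 \left(-5\right) = \left(-3\right) 13 - 30 = -39 - 30 = -69$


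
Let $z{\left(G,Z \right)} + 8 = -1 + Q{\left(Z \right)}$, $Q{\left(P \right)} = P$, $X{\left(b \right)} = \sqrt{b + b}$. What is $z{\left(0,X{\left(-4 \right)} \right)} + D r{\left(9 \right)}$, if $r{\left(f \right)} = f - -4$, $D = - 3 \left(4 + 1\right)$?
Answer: $-204 + 2 i \sqrt{2} \approx -204.0 + 2.8284 i$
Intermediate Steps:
$D = -15$ ($D = \left(-3\right) 5 = -15$)
$X{\left(b \right)} = \sqrt{2} \sqrt{b}$ ($X{\left(b \right)} = \sqrt{2 b} = \sqrt{2} \sqrt{b}$)
$r{\left(f \right)} = 4 + f$ ($r{\left(f \right)} = f + 4 = 4 + f$)
$z{\left(G,Z \right)} = -9 + Z$ ($z{\left(G,Z \right)} = -8 + \left(-1 + Z\right) = -9 + Z$)
$z{\left(0,X{\left(-4 \right)} \right)} + D r{\left(9 \right)} = \left(-9 + \sqrt{2} \sqrt{-4}\right) - 15 \left(4 + 9\right) = \left(-9 + \sqrt{2} \cdot 2 i\right) - 195 = \left(-9 + 2 i \sqrt{2}\right) - 195 = -204 + 2 i \sqrt{2}$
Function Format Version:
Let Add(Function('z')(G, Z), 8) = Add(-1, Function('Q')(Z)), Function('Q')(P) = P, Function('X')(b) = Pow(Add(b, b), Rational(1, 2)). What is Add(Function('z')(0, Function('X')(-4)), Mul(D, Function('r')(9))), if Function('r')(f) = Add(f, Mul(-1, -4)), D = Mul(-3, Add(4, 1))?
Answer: Add(-204, Mul(2, I, Pow(2, Rational(1, 2)))) ≈ Add(-204.00, Mul(2.8284, I))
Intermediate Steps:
D = -15 (D = Mul(-3, 5) = -15)
Function('X')(b) = Mul(Pow(2, Rational(1, 2)), Pow(b, Rational(1, 2))) (Function('X')(b) = Pow(Mul(2, b), Rational(1, 2)) = Mul(Pow(2, Rational(1, 2)), Pow(b, Rational(1, 2))))
Function('r')(f) = Add(4, f) (Function('r')(f) = Add(f, 4) = Add(4, f))
Function('z')(G, Z) = Add(-9, Z) (Function('z')(G, Z) = Add(-8, Add(-1, Z)) = Add(-9, Z))
Add(Function('z')(0, Function('X')(-4)), Mul(D, Function('r')(9))) = Add(Add(-9, Mul(Pow(2, Rational(1, 2)), Pow(-4, Rational(1, 2)))), Mul(-15, Add(4, 9))) = Add(Add(-9, Mul(Pow(2, Rational(1, 2)), Mul(2, I))), Mul(-15, 13)) = Add(Add(-9, Mul(2, I, Pow(2, Rational(1, 2)))), -195) = Add(-204, Mul(2, I, Pow(2, Rational(1, 2))))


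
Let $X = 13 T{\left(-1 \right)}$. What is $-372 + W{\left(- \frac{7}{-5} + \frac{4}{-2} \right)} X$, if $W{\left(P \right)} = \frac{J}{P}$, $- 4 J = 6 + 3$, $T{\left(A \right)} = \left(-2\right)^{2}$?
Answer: $-177$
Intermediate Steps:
$T{\left(A \right)} = 4$
$J = - \frac{9}{4}$ ($J = - \frac{6 + 3}{4} = \left(- \frac{1}{4}\right) 9 = - \frac{9}{4} \approx -2.25$)
$W{\left(P \right)} = - \frac{9}{4 P}$
$X = 52$ ($X = 13 \cdot 4 = 52$)
$-372 + W{\left(- \frac{7}{-5} + \frac{4}{-2} \right)} X = -372 + - \frac{9}{4 \left(- \frac{7}{-5} + \frac{4}{-2}\right)} 52 = -372 + - \frac{9}{4 \left(\left(-7\right) \left(- \frac{1}{5}\right) + 4 \left(- \frac{1}{2}\right)\right)} 52 = -372 + - \frac{9}{4 \left(\frac{7}{5} - 2\right)} 52 = -372 + - \frac{9}{4 \left(- \frac{3}{5}\right)} 52 = -372 + \left(- \frac{9}{4}\right) \left(- \frac{5}{3}\right) 52 = -372 + \frac{15}{4} \cdot 52 = -372 + 195 = -177$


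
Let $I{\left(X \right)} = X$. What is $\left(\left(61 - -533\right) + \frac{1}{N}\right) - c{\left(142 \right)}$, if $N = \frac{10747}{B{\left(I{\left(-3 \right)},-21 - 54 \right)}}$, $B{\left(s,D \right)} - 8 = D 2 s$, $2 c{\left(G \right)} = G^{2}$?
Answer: $- \frac{101967078}{10747} \approx -9488.0$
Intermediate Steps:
$c{\left(G \right)} = \frac{G^{2}}{2}$
$B{\left(s,D \right)} = 8 + 2 D s$ ($B{\left(s,D \right)} = 8 + D 2 s = 8 + 2 D s$)
$N = \frac{10747}{458}$ ($N = \frac{10747}{8 + 2 \left(-21 - 54\right) \left(-3\right)} = \frac{10747}{8 + 2 \left(-75\right) \left(-3\right)} = \frac{10747}{8 + 450} = \frac{10747}{458} \approx 23.465$)
$\left(\left(61 - -533\right) + \frac{1}{N}\right) - c{\left(142 \right)} = \left(\left(61 - -533\right) + \frac{1}{\frac{10747}{458}}\right) - \frac{142^{2}}{2} = \left(\left(61 + 533\right) + \frac{458}{10747}\right) - \frac{1}{2} \cdot 20164 = \left(594 + \frac{458}{10747}\right) - 10082 = \frac{6384176}{10747} - 10082 = - \frac{101967078}{10747}$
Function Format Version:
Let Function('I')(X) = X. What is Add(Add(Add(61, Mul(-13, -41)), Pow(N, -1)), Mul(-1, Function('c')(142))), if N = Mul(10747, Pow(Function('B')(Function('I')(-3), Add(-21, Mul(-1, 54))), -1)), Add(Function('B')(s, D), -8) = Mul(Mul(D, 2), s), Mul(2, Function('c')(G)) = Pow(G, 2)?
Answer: Rational(-101967078, 10747) ≈ -9488.0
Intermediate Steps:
Function('c')(G) = Mul(Rational(1, 2), Pow(G, 2))
Function('B')(s, D) = Add(8, Mul(2, D, s)) (Function('B')(s, D) = Add(8, Mul(Mul(D, 2), s)) = Add(8, Mul(Mul(2, D), s)) = Add(8, Mul(2, D, s)))
N = Rational(10747, 458) (N = Mul(10747, Pow(Add(8, Mul(2, Add(-21, Mul(-1, 54)), -3)), -1)) = Mul(10747, Pow(Add(8, Mul(2, Add(-21, -54), -3)), -1)) = Mul(10747, Pow(Add(8, Mul(2, -75, -3)), -1)) = Mul(10747, Pow(Add(8, 450), -1)) = Mul(10747, Pow(458, -1)) = Mul(10747, Rational(1, 458)) = Rational(10747, 458) ≈ 23.465)
Add(Add(Add(61, Mul(-13, -41)), Pow(N, -1)), Mul(-1, Function('c')(142))) = Add(Add(Add(61, Mul(-13, -41)), Pow(Rational(10747, 458), -1)), Mul(-1, Mul(Rational(1, 2), Pow(142, 2)))) = Add(Add(Add(61, 533), Rational(458, 10747)), Mul(-1, Mul(Rational(1, 2), 20164))) = Add(Add(594, Rational(458, 10747)), Mul(-1, 10082)) = Add(Rational(6384176, 10747), -10082) = Rational(-101967078, 10747)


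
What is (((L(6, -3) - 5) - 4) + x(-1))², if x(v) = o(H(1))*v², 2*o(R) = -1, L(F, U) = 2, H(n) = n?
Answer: 225/4 ≈ 56.250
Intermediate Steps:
o(R) = -½ (o(R) = (½)*(-1) = -½)
x(v) = -v²/2
(((L(6, -3) - 5) - 4) + x(-1))² = (((2 - 5) - 4) - ½*(-1)²)² = ((-3 - 4) - ½*1)² = (-7 - ½)² = (-15/2)² = 225/4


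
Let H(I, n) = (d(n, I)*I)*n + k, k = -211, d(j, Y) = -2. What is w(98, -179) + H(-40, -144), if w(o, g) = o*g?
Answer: -29273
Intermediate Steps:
w(o, g) = g*o
H(I, n) = -211 - 2*I*n (H(I, n) = (-2*I)*n - 211 = -2*I*n - 211 = -211 - 2*I*n)
w(98, -179) + H(-40, -144) = -179*98 + (-211 - 2*(-40)*(-144)) = -17542 + (-211 - 11520) = -17542 - 11731 = -29273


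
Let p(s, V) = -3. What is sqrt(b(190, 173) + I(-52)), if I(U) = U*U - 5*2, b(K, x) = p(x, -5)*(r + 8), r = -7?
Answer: 3*sqrt(299) ≈ 51.875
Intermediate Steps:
b(K, x) = -3 (b(K, x) = -3*(-7 + 8) = -3*1 = -3)
I(U) = -10 + U**2 (I(U) = U**2 - 10 = -10 + U**2)
sqrt(b(190, 173) + I(-52)) = sqrt(-3 + (-10 + (-52)**2)) = sqrt(-3 + (-10 + 2704)) = sqrt(-3 + 2694) = sqrt(2691) = 3*sqrt(299)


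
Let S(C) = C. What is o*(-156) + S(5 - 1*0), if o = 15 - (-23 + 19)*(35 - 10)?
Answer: -17935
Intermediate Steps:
o = 115 (o = 15 - (-4)*25 = 15 - 1*(-100) = 15 + 100 = 115)
o*(-156) + S(5 - 1*0) = 115*(-156) + (5 - 1*0) = -17940 + (5 + 0) = -17940 + 5 = -17935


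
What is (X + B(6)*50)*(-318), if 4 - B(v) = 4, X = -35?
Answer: 11130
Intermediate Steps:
B(v) = 0 (B(v) = 4 - 1*4 = 4 - 4 = 0)
(X + B(6)*50)*(-318) = (-35 + 0*50)*(-318) = (-35 + 0)*(-318) = -35*(-318) = 11130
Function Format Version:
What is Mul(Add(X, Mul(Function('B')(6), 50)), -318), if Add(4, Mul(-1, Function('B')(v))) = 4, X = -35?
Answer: 11130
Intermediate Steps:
Function('B')(v) = 0 (Function('B')(v) = Add(4, Mul(-1, 4)) = Add(4, -4) = 0)
Mul(Add(X, Mul(Function('B')(6), 50)), -318) = Mul(Add(-35, Mul(0, 50)), -318) = Mul(Add(-35, 0), -318) = Mul(-35, -318) = 11130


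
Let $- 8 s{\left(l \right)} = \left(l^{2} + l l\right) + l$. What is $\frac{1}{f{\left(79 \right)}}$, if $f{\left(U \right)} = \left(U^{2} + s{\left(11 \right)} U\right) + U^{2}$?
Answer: $\frac{8}{79869} \approx 0.00010016$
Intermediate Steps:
$s{\left(l \right)} = - \frac{l^{2}}{4} - \frac{l}{8}$ ($s{\left(l \right)} = - \frac{\left(l^{2} + l l\right) + l}{8} = - \frac{\left(l^{2} + l^{2}\right) + l}{8} = - \frac{2 l^{2} + l}{8} = - \frac{l + 2 l^{2}}{8} = - \frac{l^{2}}{4} - \frac{l}{8}$)
$f{\left(U \right)} = 2 U^{2} - \frac{253 U}{8}$ ($f{\left(U \right)} = \left(U^{2} + \left(- \frac{1}{8}\right) 11 \left(1 + 2 \cdot 11\right) U\right) + U^{2} = \left(U^{2} + \left(- \frac{1}{8}\right) 11 \left(1 + 22\right) U\right) + U^{2} = \left(U^{2} + \left(- \frac{1}{8}\right) 11 \cdot 23 U\right) + U^{2} = \left(U^{2} - \frac{253 U}{8}\right) + U^{2} = 2 U^{2} - \frac{253 U}{8}$)
$\frac{1}{f{\left(79 \right)}} = \frac{1}{\frac{1}{8} \cdot 79 \left(-253 + 16 \cdot 79\right)} = \frac{1}{\frac{1}{8} \cdot 79 \left(-253 + 1264\right)} = \frac{1}{\frac{1}{8} \cdot 79 \cdot 1011} = \frac{1}{\frac{79869}{8}} = \frac{8}{79869}$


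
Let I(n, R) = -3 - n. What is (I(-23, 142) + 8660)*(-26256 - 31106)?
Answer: -497902160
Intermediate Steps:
(I(-23, 142) + 8660)*(-26256 - 31106) = ((-3 - 1*(-23)) + 8660)*(-26256 - 31106) = ((-3 + 23) + 8660)*(-57362) = (20 + 8660)*(-57362) = 8680*(-57362) = -497902160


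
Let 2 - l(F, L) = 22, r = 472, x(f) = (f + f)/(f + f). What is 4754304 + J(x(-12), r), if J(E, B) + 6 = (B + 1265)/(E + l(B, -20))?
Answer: 90329925/19 ≈ 4.7542e+6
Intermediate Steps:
x(f) = 1 (x(f) = (2*f)/((2*f)) = (2*f)*(1/(2*f)) = 1)
l(F, L) = -20 (l(F, L) = 2 - 1*22 = 2 - 22 = -20)
J(E, B) = -6 + (1265 + B)/(-20 + E) (J(E, B) = -6 + (B + 1265)/(E - 20) = -6 + (1265 + B)/(-20 + E))
4754304 + J(x(-12), r) = 4754304 + (1385 + 472 - 6*1)/(-20 + 1) = 4754304 + (1385 + 472 - 6)/(-19) = 4754304 - 1/19*1851 = 4754304 - 1851/19 = 90329925/19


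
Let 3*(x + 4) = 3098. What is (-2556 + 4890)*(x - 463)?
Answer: 1320266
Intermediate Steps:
x = 3086/3 (x = -4 + (⅓)*3098 = -4 + 3098/3 = 3086/3 ≈ 1028.7)
(-2556 + 4890)*(x - 463) = (-2556 + 4890)*(3086/3 - 463) = 2334*(1697/3) = 1320266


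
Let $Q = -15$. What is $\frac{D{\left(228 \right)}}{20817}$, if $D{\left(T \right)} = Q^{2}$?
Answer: $\frac{25}{2313} \approx 0.010808$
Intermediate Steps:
$D{\left(T \right)} = 225$ ($D{\left(T \right)} = \left(-15\right)^{2} = 225$)
$\frac{D{\left(228 \right)}}{20817} = \frac{225}{20817} = 225 \cdot \frac{1}{20817} = \frac{25}{2313}$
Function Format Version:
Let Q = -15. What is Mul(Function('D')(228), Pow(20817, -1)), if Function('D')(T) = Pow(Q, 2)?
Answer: Rational(25, 2313) ≈ 0.010808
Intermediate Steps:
Function('D')(T) = 225 (Function('D')(T) = Pow(-15, 2) = 225)
Mul(Function('D')(228), Pow(20817, -1)) = Mul(225, Pow(20817, -1)) = Mul(225, Rational(1, 20817)) = Rational(25, 2313)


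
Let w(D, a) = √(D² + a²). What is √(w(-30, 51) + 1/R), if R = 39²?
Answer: √(1 + 4563*√389)/39 ≈ 7.6922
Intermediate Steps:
R = 1521
√(w(-30, 51) + 1/R) = √(√((-30)² + 51²) + 1/1521) = √(√(900 + 2601) + 1/1521) = √(√3501 + 1/1521) = √(3*√389 + 1/1521) = √(1/1521 + 3*√389)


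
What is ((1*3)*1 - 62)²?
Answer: 3481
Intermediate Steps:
((1*3)*1 - 62)² = (3*1 - 62)² = (3 - 62)² = (-59)² = 3481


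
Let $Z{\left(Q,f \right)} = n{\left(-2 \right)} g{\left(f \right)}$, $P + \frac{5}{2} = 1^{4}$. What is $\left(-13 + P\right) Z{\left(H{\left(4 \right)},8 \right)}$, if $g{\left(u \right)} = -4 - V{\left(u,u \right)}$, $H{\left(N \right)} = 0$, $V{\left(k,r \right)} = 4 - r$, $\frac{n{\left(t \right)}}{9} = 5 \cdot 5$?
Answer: $0$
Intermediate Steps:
$n{\left(t \right)} = 225$ ($n{\left(t \right)} = 9 \cdot 5 \cdot 5 = 9 \cdot 25 = 225$)
$P = - \frac{3}{2}$ ($P = - \frac{5}{2} + 1^{4} = - \frac{5}{2} + 1 = - \frac{3}{2} \approx -1.5$)
$g{\left(u \right)} = -8 + u$ ($g{\left(u \right)} = -4 - \left(4 - u\right) = -4 + \left(-4 + u\right) = -8 + u$)
$Z{\left(Q,f \right)} = -1800 + 225 f$ ($Z{\left(Q,f \right)} = 225 \left(-8 + f\right) = -1800 + 225 f$)
$\left(-13 + P\right) Z{\left(H{\left(4 \right)},8 \right)} = \left(-13 - \frac{3}{2}\right) \left(-1800 + 225 \cdot 8\right) = - \frac{29 \left(-1800 + 1800\right)}{2} = \left(- \frac{29}{2}\right) 0 = 0$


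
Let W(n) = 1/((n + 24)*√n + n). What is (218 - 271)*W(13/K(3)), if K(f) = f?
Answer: 477/7186 - 13515*√39/93418 ≈ -0.83710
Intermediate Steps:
W(n) = 1/(n + √n*(24 + n)) (W(n) = 1/((24 + n)*√n + n) = 1/(√n*(24 + n) + n) = 1/(n + √n*(24 + n)))
(218 - 271)*W(13/K(3)) = (218 - 271)/(13/3 + (13/3)^(3/2) + 24*√(13/3)) = -53/(13*(⅓) + (13*(⅓))^(3/2) + 24*√(13*(⅓))) = -53/(13/3 + (13/3)^(3/2) + 24*√(13/3)) = -53/(13/3 + 13*√39/9 + 24*(√39/3)) = -53/(13/3 + 13*√39/9 + 8*√39) = -53/(13/3 + 85*√39/9)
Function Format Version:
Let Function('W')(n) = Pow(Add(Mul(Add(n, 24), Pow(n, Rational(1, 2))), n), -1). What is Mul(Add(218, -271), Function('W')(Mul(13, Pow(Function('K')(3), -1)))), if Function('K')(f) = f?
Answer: Add(Rational(477, 7186), Mul(Rational(-13515, 93418), Pow(39, Rational(1, 2)))) ≈ -0.83710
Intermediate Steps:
Function('W')(n) = Pow(Add(n, Mul(Pow(n, Rational(1, 2)), Add(24, n))), -1) (Function('W')(n) = Pow(Add(Mul(Add(24, n), Pow(n, Rational(1, 2))), n), -1) = Pow(Add(Mul(Pow(n, Rational(1, 2)), Add(24, n)), n), -1) = Pow(Add(n, Mul(Pow(n, Rational(1, 2)), Add(24, n))), -1))
Mul(Add(218, -271), Function('W')(Mul(13, Pow(Function('K')(3), -1)))) = Mul(Add(218, -271), Pow(Add(Mul(13, Pow(3, -1)), Pow(Mul(13, Pow(3, -1)), Rational(3, 2)), Mul(24, Pow(Mul(13, Pow(3, -1)), Rational(1, 2)))), -1)) = Mul(-53, Pow(Add(Mul(13, Rational(1, 3)), Pow(Mul(13, Rational(1, 3)), Rational(3, 2)), Mul(24, Pow(Mul(13, Rational(1, 3)), Rational(1, 2)))), -1)) = Mul(-53, Pow(Add(Rational(13, 3), Pow(Rational(13, 3), Rational(3, 2)), Mul(24, Pow(Rational(13, 3), Rational(1, 2)))), -1)) = Mul(-53, Pow(Add(Rational(13, 3), Mul(Rational(13, 9), Pow(39, Rational(1, 2))), Mul(24, Mul(Rational(1, 3), Pow(39, Rational(1, 2))))), -1)) = Mul(-53, Pow(Add(Rational(13, 3), Mul(Rational(13, 9), Pow(39, Rational(1, 2))), Mul(8, Pow(39, Rational(1, 2)))), -1)) = Mul(-53, Pow(Add(Rational(13, 3), Mul(Rational(85, 9), Pow(39, Rational(1, 2)))), -1))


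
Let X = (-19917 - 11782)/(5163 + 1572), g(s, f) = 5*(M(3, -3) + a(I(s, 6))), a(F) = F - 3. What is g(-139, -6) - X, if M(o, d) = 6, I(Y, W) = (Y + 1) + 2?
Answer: -4447076/6735 ≈ -660.29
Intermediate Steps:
I(Y, W) = 3 + Y (I(Y, W) = (1 + Y) + 2 = 3 + Y)
a(F) = -3 + F
g(s, f) = 30 + 5*s (g(s, f) = 5*(6 + (-3 + (3 + s))) = 5*(6 + s) = 30 + 5*s)
X = -31699/6735 ≈ -4.7066
g(-139, -6) - X = (30 + 5*(-139)) - 1*(-31699/6735) = (30 - 695) + 31699/6735 = -665 + 31699/6735 = -4447076/6735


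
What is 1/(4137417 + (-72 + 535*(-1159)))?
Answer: 1/3517280 ≈ 2.8431e-7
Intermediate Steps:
1/(4137417 + (-72 + 535*(-1159))) = 1/(4137417 + (-72 - 620065)) = 1/(4137417 - 620137) = 1/3517280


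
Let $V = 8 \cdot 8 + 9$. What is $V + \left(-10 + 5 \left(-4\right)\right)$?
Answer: $43$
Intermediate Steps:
$V = 73$ ($V = 64 + 9 = 73$)
$V + \left(-10 + 5 \left(-4\right)\right) = 73 + \left(-10 + 5 \left(-4\right)\right) = 73 - 30 = 43$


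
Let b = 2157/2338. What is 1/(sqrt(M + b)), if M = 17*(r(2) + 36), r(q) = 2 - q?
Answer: sqrt(3350384394)/1433013 ≈ 0.040392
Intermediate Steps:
M = 612 (M = 17*((2 - 1*2) + 36) = 17*((2 - 2) + 36) = 17*(0 + 36) = 17*36 = 612)
b = 2157/2338 (b = 2157*(1/2338) = 2157/2338 ≈ 0.92258)
1/(sqrt(M + b)) = 1/(sqrt(612 + 2157/2338)) = 1/(sqrt(1433013/2338)) = 1/(sqrt(3350384394)/2338) = sqrt(3350384394)/1433013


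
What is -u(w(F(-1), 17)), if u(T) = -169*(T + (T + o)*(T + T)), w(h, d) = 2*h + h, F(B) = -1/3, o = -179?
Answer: 60671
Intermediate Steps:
F(B) = -⅓ (F(B) = -1*⅓ = -⅓)
w(h, d) = 3*h
u(T) = -169*T - 338*T*(-179 + T) (u(T) = -169*(T + (T - 179)*(T + T)) = -169*(T + (-179 + T)*(2*T)) = -169*(T + 2*T*(-179 + T)) = -169*T - 338*T*(-179 + T))
-u(w(F(-1), 17)) = -169*3*(-⅓)*(357 - 6*(-1)/3) = -169*(-1)*(357 - 2*(-1)) = -169*(-1)*(357 + 2) = -169*(-1)*359 = -1*(-60671) = 60671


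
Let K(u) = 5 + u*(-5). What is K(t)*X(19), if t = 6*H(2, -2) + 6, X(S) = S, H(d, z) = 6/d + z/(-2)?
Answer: -2755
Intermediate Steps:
H(d, z) = 6/d - z/2 (H(d, z) = 6/d + z*(-½) = 6/d - z/2)
t = 30 (t = 6*(6/2 - ½*(-2)) + 6 = 6*(6*(½) + 1) + 6 = 6*(3 + 1) + 6 = 6*4 + 6 = 24 + 6 = 30)
K(u) = 5 - 5*u
K(t)*X(19) = (5 - 5*30)*19 = (5 - 150)*19 = -145*19 = -2755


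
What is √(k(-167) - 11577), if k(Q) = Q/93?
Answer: 2*I*√25036251/93 ≈ 107.6*I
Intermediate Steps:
k(Q) = Q/93 (k(Q) = Q*(1/93) = Q/93)
√(k(-167) - 11577) = √((1/93)*(-167) - 11577) = √(-167/93 - 11577) = √(-1076828/93) = 2*I*√25036251/93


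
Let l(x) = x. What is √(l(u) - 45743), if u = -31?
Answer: 3*I*√5086 ≈ 213.95*I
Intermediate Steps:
√(l(u) - 45743) = √(-31 - 45743) = √(-45774) = 3*I*√5086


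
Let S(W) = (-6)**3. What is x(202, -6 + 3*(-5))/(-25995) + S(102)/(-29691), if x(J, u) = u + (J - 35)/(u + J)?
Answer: 124910846/15522108405 ≈ 0.0080473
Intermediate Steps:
S(W) = -216
x(J, u) = u + (-35 + J)/(J + u)
x(202, -6 + 3*(-5))/(-25995) + S(102)/(-29691) = ((-35 + 202 + (-6 + 3*(-5))**2 + 202*(-6 + 3*(-5)))/(202 + (-6 + 3*(-5))))/(-25995) - 216/(-29691) = ((-35 + 202 + (-6 - 15)**2 + 202*(-6 - 15))/(202 + (-6 - 15)))*(-1/25995) - 216*(-1/29691) = ((-35 + 202 + (-21)**2 + 202*(-21))/(202 - 21))*(-1/25995) + 24/3299 = ((-35 + 202 + 441 - 4242)/181)*(-1/25995) + 24/3299 = ((1/181)*(-3634))*(-1/25995) + 24/3299 = -3634/181*(-1/25995) + 24/3299 = 3634/4705095 + 24/3299 = 124910846/15522108405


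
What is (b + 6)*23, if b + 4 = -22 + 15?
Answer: -115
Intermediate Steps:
b = -11 (b = -4 + (-22 + 15) = -4 - 7 = -11)
(b + 6)*23 = (-11 + 6)*23 = -5*23 = -115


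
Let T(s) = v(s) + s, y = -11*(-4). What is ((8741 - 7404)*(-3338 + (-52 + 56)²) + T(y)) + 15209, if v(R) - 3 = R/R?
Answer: -4426257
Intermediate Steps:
y = 44
v(R) = 4 (v(R) = 3 + R/R = 3 + 1 = 4)
T(s) = 4 + s
((8741 - 7404)*(-3338 + (-52 + 56)²) + T(y)) + 15209 = ((8741 - 7404)*(-3338 + (-52 + 56)²) + (4 + 44)) + 15209 = (1337*(-3338 + 4²) + 48) + 15209 = (1337*(-3338 + 16) + 48) + 15209 = (1337*(-3322) + 48) + 15209 = (-4441514 + 48) + 15209 = -4441466 + 15209 = -4426257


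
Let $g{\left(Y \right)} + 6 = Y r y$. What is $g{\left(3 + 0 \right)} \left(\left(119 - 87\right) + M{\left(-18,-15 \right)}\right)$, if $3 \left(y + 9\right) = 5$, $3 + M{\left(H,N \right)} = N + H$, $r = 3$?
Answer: $288$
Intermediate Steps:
$M{\left(H,N \right)} = -3 + H + N$ ($M{\left(H,N \right)} = -3 + \left(N + H\right) = -3 + \left(H + N\right) = -3 + H + N$)
$y = - \frac{22}{3}$ ($y = -9 + \frac{1}{3} \cdot 5 = -9 + \frac{5}{3} = - \frac{22}{3} \approx -7.3333$)
$g{\left(Y \right)} = -6 - 22 Y$ ($g{\left(Y \right)} = -6 + Y 3 \left(- \frac{22}{3}\right) = -6 + 3 Y \left(- \frac{22}{3}\right) = -6 - 22 Y$)
$g{\left(3 + 0 \right)} \left(\left(119 - 87\right) + M{\left(-18,-15 \right)}\right) = \left(-6 - 22 \left(3 + 0\right)\right) \left(\left(119 - 87\right) - 36\right) = \left(-6 - 66\right) \left(32 - 36\right) = \left(-6 - 66\right) \left(-4\right) = \left(-72\right) \left(-4\right) = 288$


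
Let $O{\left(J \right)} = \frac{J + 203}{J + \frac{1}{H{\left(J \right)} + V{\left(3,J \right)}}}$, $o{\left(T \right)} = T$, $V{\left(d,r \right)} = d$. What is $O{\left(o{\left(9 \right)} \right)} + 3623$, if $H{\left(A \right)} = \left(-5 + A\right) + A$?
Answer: $\frac{528727}{145} \approx 3646.4$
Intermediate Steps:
$H{\left(A \right)} = -5 + 2 A$
$O{\left(J \right)} = \frac{203 + J}{J + \frac{1}{-2 + 2 J}}$ ($O{\left(J \right)} = \frac{J + 203}{J + \frac{1}{\left(-5 + 2 J\right) + 3}} = \frac{203 + J}{J + \frac{1}{-2 + 2 J}}$)
$O{\left(o{\left(9 \right)} \right)} + 3623 = \frac{2 \left(-203 + 9^{2} + 202 \cdot 9\right)}{1 - 18 + 2 \cdot 9^{2}} + 3623 = \frac{2 \left(-203 + 81 + 1818\right)}{1 - 18 + 2 \cdot 81} + 3623 = 2 \frac{1}{1 - 18 + 162} \cdot 1696 + 3623 = 2 \cdot \frac{1}{145} \cdot 1696 + 3623 = \frac{3392}{145} + 3623 = \frac{528727}{145}$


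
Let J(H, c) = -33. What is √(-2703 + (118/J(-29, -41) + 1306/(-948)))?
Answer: I*√8179763174/1738 ≈ 52.038*I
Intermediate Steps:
√(-2703 + (118/J(-29, -41) + 1306/(-948))) = √(-2703 + (118/(-33) + 1306/(-948))) = √(-2703 + (118*(-1/33) + 1306*(-1/948))) = √(-2703 + (-118/33 - 653/474)) = √(-2703 - 8609/1738) = √(-4706423/1738) = I*√8179763174/1738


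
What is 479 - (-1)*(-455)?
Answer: 24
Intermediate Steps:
479 - (-1)*(-455) = 479 - 1*455 = 479 - 455 = 24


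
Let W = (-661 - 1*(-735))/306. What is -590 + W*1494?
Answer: -3888/17 ≈ -228.71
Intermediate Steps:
W = 37/153 (W = (-661 + 735)*(1/306) = 74*(1/306) = 37/153 ≈ 0.24183)
-590 + W*1494 = -590 + (37/153)*1494 = -590 + 6142/17 = -3888/17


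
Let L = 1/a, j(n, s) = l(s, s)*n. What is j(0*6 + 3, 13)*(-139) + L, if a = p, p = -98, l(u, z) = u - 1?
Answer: -490393/98 ≈ -5004.0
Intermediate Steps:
l(u, z) = -1 + u
a = -98
j(n, s) = n*(-1 + s) (j(n, s) = (-1 + s)*n = n*(-1 + s))
L = -1/98 (L = 1/(-98) = -1/98 ≈ -0.010204)
j(0*6 + 3, 13)*(-139) + L = ((0*6 + 3)*(-1 + 13))*(-139) - 1/98 = ((0 + 3)*12)*(-139) - 1/98 = (3*12)*(-139) - 1/98 = 36*(-139) - 1/98 = -5004 - 1/98 = -490393/98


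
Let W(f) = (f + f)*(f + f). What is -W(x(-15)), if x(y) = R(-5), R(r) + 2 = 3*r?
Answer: -1156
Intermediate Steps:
R(r) = -2 + 3*r
x(y) = -17 (x(y) = -2 + 3*(-5) = -2 - 15 = -17)
W(f) = 4*f² (W(f) = (2*f)*(2*f) = 4*f²)
-W(x(-15)) = -4*(-17)² = -4*289 = -1*1156 = -1156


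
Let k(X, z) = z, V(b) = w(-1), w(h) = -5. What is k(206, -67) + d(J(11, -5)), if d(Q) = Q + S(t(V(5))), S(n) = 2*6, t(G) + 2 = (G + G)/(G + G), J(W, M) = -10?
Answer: -65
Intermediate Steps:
V(b) = -5
t(G) = -1 (t(G) = -2 + (G + G)/(G + G) = -2 + (2*G)/((2*G)) = -2 + (2*G)*(1/(2*G)) = -2 + 1 = -1)
S(n) = 12
d(Q) = 12 + Q (d(Q) = Q + 12 = 12 + Q)
k(206, -67) + d(J(11, -5)) = -67 + (12 - 10) = -67 + 2 = -65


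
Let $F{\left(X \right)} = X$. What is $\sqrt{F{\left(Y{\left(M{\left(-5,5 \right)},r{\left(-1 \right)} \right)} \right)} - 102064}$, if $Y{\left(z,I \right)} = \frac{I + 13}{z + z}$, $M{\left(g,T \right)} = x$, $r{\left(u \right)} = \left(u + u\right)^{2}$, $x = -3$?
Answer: $\frac{i \sqrt{3674406}}{6} \approx 319.48 i$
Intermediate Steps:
$r{\left(u \right)} = 4 u^{2}$ ($r{\left(u \right)} = \left(2 u\right)^{2} = 4 u^{2}$)
$M{\left(g,T \right)} = -3$
$Y{\left(z,I \right)} = \frac{13 + I}{2 z}$
$\sqrt{F{\left(Y{\left(M{\left(-5,5 \right)},r{\left(-1 \right)} \right)} \right)} - 102064} = \sqrt{\frac{13 + 4 \left(-1\right)^{2}}{2 \left(-3\right)} - 102064} = \sqrt{\frac{1}{2} \left(- \frac{1}{3}\right) \left(13 + 4 \cdot 1\right) - 102064} = \sqrt{\frac{1}{2} \left(- \frac{1}{3}\right) \left(13 + 4\right) - 102064} = \sqrt{\frac{1}{2} \left(- \frac{1}{3}\right) 17 - 102064} = \sqrt{- \frac{17}{6} - 102064} = \sqrt{- \frac{612401}{6}} = \frac{i \sqrt{3674406}}{6}$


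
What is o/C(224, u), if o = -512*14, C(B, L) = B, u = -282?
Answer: -32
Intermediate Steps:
o = -7168
o/C(224, u) = -7168/224 = -7168*1/224 = -32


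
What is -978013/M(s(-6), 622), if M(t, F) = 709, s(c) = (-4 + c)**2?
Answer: -978013/709 ≈ -1379.4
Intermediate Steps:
-978013/M(s(-6), 622) = -978013/709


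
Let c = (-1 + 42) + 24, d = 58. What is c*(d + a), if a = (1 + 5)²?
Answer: 6110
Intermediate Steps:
c = 65 (c = 41 + 24 = 65)
a = 36 (a = 6² = 36)
c*(d + a) = 65*(58 + 36) = 65*94 = 6110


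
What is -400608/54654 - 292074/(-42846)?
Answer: -33373277/65047369 ≈ -0.51306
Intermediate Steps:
-400608/54654 - 292074/(-42846) = -400608*1/54654 - 292074*(-1/42846) = -66768/9109 + 48679/7141 = -33373277/65047369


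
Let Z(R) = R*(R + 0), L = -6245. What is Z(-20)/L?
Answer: -80/1249 ≈ -0.064051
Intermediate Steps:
Z(R) = R² (Z(R) = R*R = R²)
Z(-20)/L = (-20)²/(-6245) = 400*(-1/6245) = -80/1249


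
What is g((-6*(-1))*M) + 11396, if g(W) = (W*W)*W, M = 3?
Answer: 17228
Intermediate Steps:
g(W) = W³ (g(W) = W²*W = W³)
g((-6*(-1))*M) + 11396 = (-6*(-1)*3)³ + 11396 = (6*3)³ + 11396 = 18³ + 11396 = 5832 + 11396 = 17228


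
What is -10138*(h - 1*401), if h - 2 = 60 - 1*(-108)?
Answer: 2341878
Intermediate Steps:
h = 170 (h = 2 + (60 - 1*(-108)) = 2 + (60 + 108) = 2 + 168 = 170)
-10138*(h - 1*401) = -10138*(170 - 1*401) = -10138*(170 - 401) = -10138*(-231) = 2341878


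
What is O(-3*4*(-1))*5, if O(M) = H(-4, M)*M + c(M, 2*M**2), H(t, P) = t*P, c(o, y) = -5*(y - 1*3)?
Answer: -10005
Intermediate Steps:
c(o, y) = 15 - 5*y (c(o, y) = -5*(y - 3) = -5*(-3 + y) = 15 - 5*y)
H(t, P) = P*t
O(M) = 15 - 14*M**2 (O(M) = (M*(-4))*M + (15 - 10*M**2) = (-4*M)*M + (15 - 10*M**2) = -4*M**2 + (15 - 10*M**2) = 15 - 14*M**2)
O(-3*4*(-1))*5 = (15 - 14*(-3*4*(-1))**2)*5 = (15 - 14*(-12*(-1))**2)*5 = (15 - 14*12**2)*5 = (15 - 14*144)*5 = (15 - 2016)*5 = -2001*5 = -10005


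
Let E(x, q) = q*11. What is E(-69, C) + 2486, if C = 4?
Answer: 2530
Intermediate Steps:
E(x, q) = 11*q
E(-69, C) + 2486 = 11*4 + 2486 = 44 + 2486 = 2530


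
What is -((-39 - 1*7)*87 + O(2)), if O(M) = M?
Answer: 4000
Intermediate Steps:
-((-39 - 1*7)*87 + O(2)) = -((-39 - 1*7)*87 + 2) = -((-39 - 7)*87 + 2) = -(-46*87 + 2) = -(-4002 + 2) = -1*(-4000) = 4000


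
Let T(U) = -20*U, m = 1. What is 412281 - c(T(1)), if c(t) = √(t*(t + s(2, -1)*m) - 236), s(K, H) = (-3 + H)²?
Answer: 412281 - 2*I*√39 ≈ 4.1228e+5 - 12.49*I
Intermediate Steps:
c(t) = √(-236 + t*(16 + t)) (c(t) = √(t*(t + (-3 - 1)²*1) - 236) = √(t*(t + (-4)²*1) - 236) = √(t*(t + 16*1) - 236) = √(t*(t + 16) - 236) = √(t*(16 + t) - 236) = √(-236 + t*(16 + t)))
412281 - c(T(1)) = 412281 - √(-236 + (-20*1)² + 16*(-20*1)) = 412281 - √(-236 + (-20)² + 16*(-20)) = 412281 - √(-236 + 400 - 320) = 412281 - √(-156) = 412281 - 2*I*√39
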